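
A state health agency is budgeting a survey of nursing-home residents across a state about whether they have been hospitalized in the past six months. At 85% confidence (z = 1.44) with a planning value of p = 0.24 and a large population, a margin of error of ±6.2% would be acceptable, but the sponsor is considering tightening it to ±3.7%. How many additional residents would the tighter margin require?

178

At ±6.2%: n = 1.44² × 0.1824 / 0.062² ≈ 98.39 → 99.
At ±3.7%: n = 1.44² × 0.1824 / 0.037² ≈ 276.28 → 277.
Additional respondents: 277 − 99 = 178.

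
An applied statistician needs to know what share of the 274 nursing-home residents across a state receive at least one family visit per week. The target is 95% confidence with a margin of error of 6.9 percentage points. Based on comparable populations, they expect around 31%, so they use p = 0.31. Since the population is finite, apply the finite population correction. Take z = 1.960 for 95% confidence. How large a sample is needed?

Unadjusted: n₀ = 1.960² × 0.31 × 0.69 / 0.069² ≈ 172.59, so n₀ = 173.
Finite population correction with N = 274: n = n₀ / (1 + (n₀−1)/N) = 173 / (1 + 172/274) = 173 / 1.6277 ≈ 106.28.
Rounding up, n = 107.

107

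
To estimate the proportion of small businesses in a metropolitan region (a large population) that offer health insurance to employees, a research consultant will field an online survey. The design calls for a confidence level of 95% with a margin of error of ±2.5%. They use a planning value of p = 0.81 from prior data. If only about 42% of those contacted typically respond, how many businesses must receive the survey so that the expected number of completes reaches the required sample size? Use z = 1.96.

Completed interviews needed: n₀ = 1.96² × 0.1539 / 0.025² ≈ 945.96 → 946.
At a 42% response rate, contacts needed = 946 / 0.42 ≈ 2252.38 → 2253.

2253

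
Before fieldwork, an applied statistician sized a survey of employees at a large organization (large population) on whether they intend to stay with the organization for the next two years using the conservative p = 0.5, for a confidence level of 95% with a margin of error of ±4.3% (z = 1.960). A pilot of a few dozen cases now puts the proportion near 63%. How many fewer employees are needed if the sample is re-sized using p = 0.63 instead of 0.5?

Conservative (p = 0.5): n = 1.960² × 0.25 / 0.043² ≈ 519.42 → 520.
Using p = 0.63: p(1−p) = 0.2331, so n = 1.960² × 0.2331 / 0.043² ≈ 484.30 → 485.
Reduction: 520 − 485 = 35.

35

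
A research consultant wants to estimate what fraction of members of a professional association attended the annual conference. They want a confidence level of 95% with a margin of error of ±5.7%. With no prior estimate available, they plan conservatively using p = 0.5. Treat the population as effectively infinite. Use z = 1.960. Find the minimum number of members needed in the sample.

296

With p = 0.5, p(1−p) = 0.25.
n = z²·p(1−p)/E² = 1.960² × 0.2500 / 0.057² = 3.8416 × 0.2500 / 0.003249 ≈ 295.60.
Rounding up gives n = 296.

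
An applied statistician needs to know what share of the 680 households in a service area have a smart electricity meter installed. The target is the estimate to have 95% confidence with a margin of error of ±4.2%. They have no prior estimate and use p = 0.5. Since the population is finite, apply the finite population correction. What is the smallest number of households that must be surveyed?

303

For 95% confidence, z = 1.96.
Unadjusted: n₀ = 1.96² × 0.50 × 0.50 / 0.042² ≈ 544.44, so n₀ = 545.
Finite population correction with N = 680: n = n₀ / (1 + (n₀−1)/N) = 545 / (1 + 544/680) = 545 / 1.8000 ≈ 302.78.
Rounding up, n = 303.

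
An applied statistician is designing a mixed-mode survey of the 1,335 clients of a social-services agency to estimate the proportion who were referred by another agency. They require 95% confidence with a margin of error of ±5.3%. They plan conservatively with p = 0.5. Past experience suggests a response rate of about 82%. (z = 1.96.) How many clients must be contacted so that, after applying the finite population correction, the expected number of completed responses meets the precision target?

Completed interviews needed (unadjusted): n₀ = 1.96² × 0.2500 / 0.053² ≈ 341.90 → 342.
FPC for N = 1,335: n = 342 / (1 + 341/1335) = 342 / 1.2554 ≈ 272.42 → 273.
At an 82% response rate, contacts needed = 273 / 0.82 ≈ 332.93 → 333.

333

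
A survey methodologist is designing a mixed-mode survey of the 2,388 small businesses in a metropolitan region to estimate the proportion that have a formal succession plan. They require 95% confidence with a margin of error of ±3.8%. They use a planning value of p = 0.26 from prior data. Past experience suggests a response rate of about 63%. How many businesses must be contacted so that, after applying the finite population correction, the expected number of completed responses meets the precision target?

For 95% confidence, z = 1.960.
Completed interviews needed (unadjusted): n₀ = 1.960² × 0.1924 / 0.038² ≈ 511.86 → 512.
FPC for N = 2,388: n = 512 / (1 + 511/2388) = 512 / 1.2140 ≈ 421.75 → 422.
At a 63% response rate, contacts needed = 422 / 0.63 ≈ 669.84 → 670.

670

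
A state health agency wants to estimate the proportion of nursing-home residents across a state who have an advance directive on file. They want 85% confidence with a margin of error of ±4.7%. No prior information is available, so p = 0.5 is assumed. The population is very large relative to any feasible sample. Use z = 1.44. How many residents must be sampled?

235

With p = 0.5, p(1−p) = 0.25.
n = z²·p(1−p)/E² = 1.44² × 0.2500 / 0.047² = 2.0736 × 0.2500 / 0.002209 ≈ 234.68.
Rounding up gives n = 235.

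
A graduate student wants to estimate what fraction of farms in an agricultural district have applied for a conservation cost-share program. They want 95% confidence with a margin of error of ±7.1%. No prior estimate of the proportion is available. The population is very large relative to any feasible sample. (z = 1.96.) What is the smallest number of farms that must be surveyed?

With no prior estimate, use p = 0.5, giving p(1−p) = 0.25.
n = z²·p(1−p)/E² = 1.96² × 0.2500 / 0.071² = 3.8416 × 0.2500 / 0.005041 ≈ 190.52.
Rounding up gives n = 191.

191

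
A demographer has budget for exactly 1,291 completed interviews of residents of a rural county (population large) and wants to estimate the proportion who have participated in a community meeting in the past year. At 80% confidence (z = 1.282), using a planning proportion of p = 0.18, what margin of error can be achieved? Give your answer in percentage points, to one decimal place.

SE(p̂) = √[p(1−p)/n] = √[0.1476/1291] = 0.01069.
E = z × SE = 1.282 × 0.01069 = 0.01371, or 1.4 percentage points.

1.4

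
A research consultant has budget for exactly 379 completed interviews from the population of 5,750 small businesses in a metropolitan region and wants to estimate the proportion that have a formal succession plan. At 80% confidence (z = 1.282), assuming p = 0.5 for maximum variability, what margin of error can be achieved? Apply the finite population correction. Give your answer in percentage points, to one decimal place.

Finite-population factor: (N−n)/(N−1) = (5750−379)/(5750−1) = 0.9342.
SE(p̂) = √[p(1−p)/n · (N−n)/(N−1)] = √[0.2500/379 × 0.9342] = 0.02482.
E = z × SE = 1.282 × 0.02482 = 0.03183 ≈ 3.2 percentage points.

3.2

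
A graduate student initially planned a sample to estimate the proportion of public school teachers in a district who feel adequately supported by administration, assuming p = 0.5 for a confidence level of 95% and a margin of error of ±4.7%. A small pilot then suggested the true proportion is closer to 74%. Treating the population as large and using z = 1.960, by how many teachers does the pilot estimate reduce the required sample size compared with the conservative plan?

Conservative (p = 0.5): n = 1.960² × 0.25 / 0.047² ≈ 434.77 → 435.
Using p = 0.74: p(1−p) = 0.1924, so n = 1.960² × 0.1924 / 0.047² ≈ 334.60 → 335.
Reduction: 435 − 335 = 100.

100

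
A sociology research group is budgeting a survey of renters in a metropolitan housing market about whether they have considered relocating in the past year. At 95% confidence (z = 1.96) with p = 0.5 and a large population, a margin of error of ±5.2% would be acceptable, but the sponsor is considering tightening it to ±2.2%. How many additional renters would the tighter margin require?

At ±5.2%: n = 1.96² × 0.2500 / 0.052² ≈ 355.18 → 356.
At ±2.2%: n = 1.96² × 0.2500 / 0.022² ≈ 1984.30 → 1985.
Additional respondents: 1985 − 356 = 1629.

1629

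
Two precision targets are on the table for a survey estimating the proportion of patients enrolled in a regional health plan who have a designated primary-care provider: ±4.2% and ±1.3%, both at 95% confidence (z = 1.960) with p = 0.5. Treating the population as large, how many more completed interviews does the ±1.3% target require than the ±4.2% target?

5138

At ±4.2%: n = 1.960² × 0.2500 / 0.042² ≈ 544.44 → 545.
At ±1.3%: n = 1.960² × 0.2500 / 0.013² ≈ 5682.84 → 5683.
Additional respondents: 5683 − 545 = 5138.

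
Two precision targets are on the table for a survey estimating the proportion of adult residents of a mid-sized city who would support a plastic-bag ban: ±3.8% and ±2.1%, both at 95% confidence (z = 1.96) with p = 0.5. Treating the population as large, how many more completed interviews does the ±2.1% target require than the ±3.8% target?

1512

At ±3.8%: n = 1.96² × 0.2500 / 0.038² ≈ 665.10 → 666.
At ±2.1%: n = 1.96² × 0.2500 / 0.021² ≈ 2177.78 → 2178.
Additional respondents: 2178 − 666 = 1512.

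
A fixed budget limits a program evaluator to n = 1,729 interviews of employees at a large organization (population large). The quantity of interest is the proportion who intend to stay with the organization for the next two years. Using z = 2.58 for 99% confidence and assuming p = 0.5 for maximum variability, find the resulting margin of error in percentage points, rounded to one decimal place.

SE(p̂) = √[p(1−p)/n] = √[0.2500/1729] = 0.01202.
E = z × SE = 2.58 × 0.01202 = 0.03102, or 3.1 percentage points.

3.1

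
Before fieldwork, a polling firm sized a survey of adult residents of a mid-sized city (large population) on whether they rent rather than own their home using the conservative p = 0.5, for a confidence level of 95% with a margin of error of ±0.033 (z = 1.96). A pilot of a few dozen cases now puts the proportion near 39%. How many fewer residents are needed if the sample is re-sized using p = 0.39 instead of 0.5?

Conservative (p = 0.5): n = 1.96² × 0.25 / 0.033² ≈ 881.91 → 882.
Using p = 0.39: p(1−p) = 0.2379, so n = 1.96² × 0.2379 / 0.033² ≈ 839.23 → 840.
Reduction: 882 − 840 = 42.

42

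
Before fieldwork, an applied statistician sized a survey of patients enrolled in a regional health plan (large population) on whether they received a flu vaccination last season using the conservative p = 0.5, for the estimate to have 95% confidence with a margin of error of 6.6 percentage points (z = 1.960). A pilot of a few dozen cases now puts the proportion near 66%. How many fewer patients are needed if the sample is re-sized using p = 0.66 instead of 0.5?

Conservative (p = 0.5): n = 1.960² × 0.25 / 0.066² ≈ 220.48 → 221.
Using p = 0.66: p(1−p) = 0.2244, so n = 1.960² × 0.2244 / 0.066² ≈ 197.90 → 198.
Reduction: 221 − 198 = 23.

23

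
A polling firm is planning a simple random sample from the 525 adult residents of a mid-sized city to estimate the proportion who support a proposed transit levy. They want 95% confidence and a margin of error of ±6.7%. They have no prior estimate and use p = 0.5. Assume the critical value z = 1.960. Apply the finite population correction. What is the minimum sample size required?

Unadjusted: n₀ = 1.960² × 0.50 × 0.50 / 0.067² ≈ 213.95, so n₀ = 214.
Finite population correction with N = 525: n = n₀ / (1 + (n₀−1)/N) = 214 / (1 + 213/525) = 214 / 1.4057 ≈ 152.24.
Rounding up, n = 153.

153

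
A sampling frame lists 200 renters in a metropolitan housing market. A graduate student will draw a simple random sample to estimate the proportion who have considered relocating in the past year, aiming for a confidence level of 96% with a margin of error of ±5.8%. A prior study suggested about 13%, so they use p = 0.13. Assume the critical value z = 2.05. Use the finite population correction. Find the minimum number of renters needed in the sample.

Unadjusted: n₀ = 2.05² × 0.13 × 0.87 / 0.058² ≈ 141.29, so n₀ = 142.
Finite population correction with N = 200: n = n₀ / (1 + (n₀−1)/N) = 142 / (1 + 141/200) = 142 / 1.7050 ≈ 83.28.
Rounding up, n = 84.

84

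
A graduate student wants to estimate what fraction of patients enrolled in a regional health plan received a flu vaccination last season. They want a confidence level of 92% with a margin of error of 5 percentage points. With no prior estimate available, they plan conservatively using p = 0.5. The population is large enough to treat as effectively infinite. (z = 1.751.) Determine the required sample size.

With p = 0.5, p(1−p) = 0.25.
n = z²·p(1−p)/E² = 1.751² × 0.2500 / 0.050² = 3.0660 × 0.2500 / 0.002500 ≈ 306.60.
Rounding up gives n = 307.

307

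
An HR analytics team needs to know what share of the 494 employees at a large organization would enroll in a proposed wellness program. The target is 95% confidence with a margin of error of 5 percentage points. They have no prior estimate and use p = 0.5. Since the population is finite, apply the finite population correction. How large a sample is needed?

For 95% confidence, z = 1.960.
Unadjusted: n₀ = 1.960² × 0.50 × 0.50 / 0.050² ≈ 384.16, so n₀ = 385.
Finite population correction with N = 494: n = n₀ / (1 + (n₀−1)/N) = 385 / (1 + 384/494) = 385 / 1.7773 ≈ 216.62.
Rounding up, n = 217.

217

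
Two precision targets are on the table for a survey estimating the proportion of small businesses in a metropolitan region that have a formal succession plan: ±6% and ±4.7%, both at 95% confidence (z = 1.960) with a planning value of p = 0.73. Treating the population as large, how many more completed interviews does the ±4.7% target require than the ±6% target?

132

At ±6%: n = 1.960² × 0.1971 / 0.060² ≈ 210.33 → 211.
At ±4.7%: n = 1.960² × 0.1971 / 0.047² ≈ 342.77 → 343.
Additional respondents: 343 − 211 = 132.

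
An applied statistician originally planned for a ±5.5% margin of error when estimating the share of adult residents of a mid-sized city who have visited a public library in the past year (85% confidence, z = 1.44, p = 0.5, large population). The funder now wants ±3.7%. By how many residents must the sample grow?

207

At ±5.5%: n = 1.44² × 0.2500 / 0.055² ≈ 171.37 → 172.
At ±3.7%: n = 1.44² × 0.2500 / 0.037² ≈ 378.67 → 379.
Additional respondents: 379 − 172 = 207.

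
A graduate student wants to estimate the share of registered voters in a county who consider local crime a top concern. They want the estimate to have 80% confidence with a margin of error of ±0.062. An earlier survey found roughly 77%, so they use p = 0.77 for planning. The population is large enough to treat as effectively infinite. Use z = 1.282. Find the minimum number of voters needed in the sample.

With p = 0.77, p(1−p) = 0.1771.
n = z²·p(1−p)/E² = 1.282² × 0.1771 / 0.062² = 1.6435 × 0.1771 / 0.003844 ≈ 75.72.
Rounding up gives n = 76.

76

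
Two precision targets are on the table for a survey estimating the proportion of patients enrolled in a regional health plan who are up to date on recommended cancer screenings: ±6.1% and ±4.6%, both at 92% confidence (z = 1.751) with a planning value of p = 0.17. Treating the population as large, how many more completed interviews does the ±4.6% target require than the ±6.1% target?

At ±6.1%: n = 1.751² × 0.1411 / 0.061² ≈ 116.26 → 117.
At ±4.6%: n = 1.751² × 0.1411 / 0.046² ≈ 204.45 → 205.
Additional respondents: 205 − 117 = 88.

88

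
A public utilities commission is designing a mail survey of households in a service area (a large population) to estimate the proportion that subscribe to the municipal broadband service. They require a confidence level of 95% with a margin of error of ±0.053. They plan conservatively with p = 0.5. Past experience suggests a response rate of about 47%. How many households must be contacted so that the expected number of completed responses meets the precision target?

For 95% confidence, z = 1.96.
Completed interviews needed: n₀ = 1.96² × 0.2500 / 0.053² ≈ 341.90 → 342.
At a 47% response rate, contacts needed = 342 / 0.47 ≈ 727.66 → 728.

728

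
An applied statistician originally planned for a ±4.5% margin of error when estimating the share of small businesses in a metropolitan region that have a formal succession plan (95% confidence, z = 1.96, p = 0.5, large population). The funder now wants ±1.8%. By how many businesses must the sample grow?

At ±4.5%: n = 1.96² × 0.2500 / 0.045² ≈ 474.27 → 475.
At ±1.8%: n = 1.96² × 0.2500 / 0.018² ≈ 2964.20 → 2965.
Additional respondents: 2965 − 475 = 2490.

2490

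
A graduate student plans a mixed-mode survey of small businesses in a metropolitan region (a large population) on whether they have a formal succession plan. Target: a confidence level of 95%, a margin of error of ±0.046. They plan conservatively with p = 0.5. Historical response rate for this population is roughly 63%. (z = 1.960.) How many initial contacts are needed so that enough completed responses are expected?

Completed interviews needed: n₀ = 1.960² × 0.2500 / 0.046² ≈ 453.88 → 454.
At a 63% response rate, contacts needed = 454 / 0.63 ≈ 720.63 → 721.

721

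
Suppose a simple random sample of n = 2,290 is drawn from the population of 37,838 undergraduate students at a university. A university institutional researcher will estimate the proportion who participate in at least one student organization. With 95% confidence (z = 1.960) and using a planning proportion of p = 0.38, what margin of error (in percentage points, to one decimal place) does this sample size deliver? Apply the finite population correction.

1.9

Finite-population factor: (N−n)/(N−1) = (37838−2290)/(37838−1) = 0.9395.
SE(p̂) = √[p(1−p)/n · (N−n)/(N−1)] = √[0.2356/2290 × 0.9395] = 0.00983.
E = z × SE = 1.960 × 0.00983 = 0.01927 ≈ 1.9 percentage points.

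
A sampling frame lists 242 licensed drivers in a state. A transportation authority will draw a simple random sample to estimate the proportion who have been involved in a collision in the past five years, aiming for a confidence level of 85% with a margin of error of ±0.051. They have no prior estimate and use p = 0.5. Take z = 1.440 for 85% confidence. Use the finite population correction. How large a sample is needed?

110

Unadjusted: n₀ = 1.440² × 0.50 × 0.50 / 0.051² ≈ 199.31, so n₀ = 200.
Finite population correction with N = 242: n = n₀ / (1 + (n₀−1)/N) = 200 / (1 + 199/242) = 200 / 1.8223 ≈ 109.75.
Rounding up, n = 110.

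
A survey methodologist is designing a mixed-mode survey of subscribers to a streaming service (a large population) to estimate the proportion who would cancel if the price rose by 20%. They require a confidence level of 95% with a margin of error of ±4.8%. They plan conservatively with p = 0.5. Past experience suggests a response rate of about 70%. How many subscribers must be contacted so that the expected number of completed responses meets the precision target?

For 95% confidence, z = 1.960.
Completed interviews needed: n₀ = 1.960² × 0.2500 / 0.048² ≈ 416.84 → 417.
At a 70% response rate, contacts needed = 417 / 0.70 ≈ 595.71 → 596.

596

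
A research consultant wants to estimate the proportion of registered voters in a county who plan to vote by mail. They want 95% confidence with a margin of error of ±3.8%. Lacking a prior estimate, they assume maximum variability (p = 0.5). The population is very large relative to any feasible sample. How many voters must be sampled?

For 95% confidence, z = 1.96.
With p = 0.5, p(1−p) = 0.25.
n = z²·p(1−p)/E² = 1.96² × 0.2500 / 0.038² = 3.8416 × 0.2500 / 0.001444 ≈ 665.10.
Rounding up gives n = 666.

666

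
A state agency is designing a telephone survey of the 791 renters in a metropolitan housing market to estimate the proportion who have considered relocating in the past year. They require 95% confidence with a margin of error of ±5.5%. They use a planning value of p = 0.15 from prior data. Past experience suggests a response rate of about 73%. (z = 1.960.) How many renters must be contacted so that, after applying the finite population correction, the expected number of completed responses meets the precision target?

Completed interviews needed (unadjusted): n₀ = 1.960² × 0.1275 / 0.055² ≈ 161.92 → 162.
FPC for N = 791: n = 162 / (1 + 161/791) = 162 / 1.2035 ≈ 134.60 → 135.
At a 73% response rate, contacts needed = 135 / 0.73 ≈ 184.93 → 185.

185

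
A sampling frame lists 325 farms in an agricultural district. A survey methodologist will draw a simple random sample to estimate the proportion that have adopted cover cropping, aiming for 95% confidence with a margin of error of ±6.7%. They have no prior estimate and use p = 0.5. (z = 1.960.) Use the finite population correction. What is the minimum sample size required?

Unadjusted: n₀ = 1.960² × 0.50 × 0.50 / 0.067² ≈ 213.95, so n₀ = 214.
Finite population correction with N = 325: n = n₀ / (1 + (n₀−1)/N) = 214 / (1 + 213/325) = 214 / 1.6554 ≈ 129.28.
Rounding up, n = 130.

130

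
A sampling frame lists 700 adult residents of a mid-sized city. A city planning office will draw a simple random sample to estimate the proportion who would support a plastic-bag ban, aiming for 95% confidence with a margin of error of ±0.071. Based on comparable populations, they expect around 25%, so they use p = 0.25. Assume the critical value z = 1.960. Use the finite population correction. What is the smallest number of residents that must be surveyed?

Unadjusted: n₀ = 1.960² × 0.25 × 0.75 / 0.071² ≈ 142.89, so n₀ = 143.
Finite population correction with N = 700: n = n₀ / (1 + (n₀−1)/N) = 143 / (1 + 142/700) = 143 / 1.2029 ≈ 118.88.
Rounding up, n = 119.

119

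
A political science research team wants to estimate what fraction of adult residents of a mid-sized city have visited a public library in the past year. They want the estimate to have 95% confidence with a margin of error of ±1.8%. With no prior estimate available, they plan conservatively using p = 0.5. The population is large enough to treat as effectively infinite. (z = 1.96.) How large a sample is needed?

2965

With p = 0.5, p(1−p) = 0.25.
n = z²·p(1−p)/E² = 1.96² × 0.2500 / 0.018² = 3.8416 × 0.2500 / 0.000324 ≈ 2964.20.
Rounding up gives n = 2965.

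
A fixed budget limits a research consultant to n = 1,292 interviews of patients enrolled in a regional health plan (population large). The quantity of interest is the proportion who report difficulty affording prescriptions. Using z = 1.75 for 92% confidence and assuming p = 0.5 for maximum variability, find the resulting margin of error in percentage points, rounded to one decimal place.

2.4

SE(p̂) = √[p(1−p)/n] = √[0.2500/1292] = 0.01391.
E = z × SE = 1.75 × 0.01391 = 0.02434, or 2.4 percentage points.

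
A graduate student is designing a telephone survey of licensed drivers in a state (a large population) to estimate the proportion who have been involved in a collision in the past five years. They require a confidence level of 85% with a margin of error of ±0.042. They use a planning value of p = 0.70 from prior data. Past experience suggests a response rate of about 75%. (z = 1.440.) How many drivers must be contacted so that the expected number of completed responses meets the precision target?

330

Completed interviews needed: n₀ = 1.440² × 0.2100 / 0.042² ≈ 246.86 → 247.
At a 75% response rate, contacts needed = 247 / 0.75 ≈ 329.33 → 330.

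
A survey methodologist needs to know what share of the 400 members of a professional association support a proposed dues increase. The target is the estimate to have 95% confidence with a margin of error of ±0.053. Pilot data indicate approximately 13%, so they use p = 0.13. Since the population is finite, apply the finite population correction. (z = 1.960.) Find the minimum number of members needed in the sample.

112

Unadjusted: n₀ = 1.960² × 0.13 × 0.87 / 0.053² ≈ 154.68, so n₀ = 155.
Finite population correction with N = 400: n = n₀ / (1 + (n₀−1)/N) = 155 / (1 + 154/400) = 155 / 1.3850 ≈ 111.91.
Rounding up, n = 112.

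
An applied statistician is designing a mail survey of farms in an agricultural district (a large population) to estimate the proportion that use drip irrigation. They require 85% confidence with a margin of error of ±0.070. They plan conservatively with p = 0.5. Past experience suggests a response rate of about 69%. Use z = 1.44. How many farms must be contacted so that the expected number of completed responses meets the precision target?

154

Completed interviews needed: n₀ = 1.44² × 0.2500 / 0.070² ≈ 105.80 → 106.
At a 69% response rate, contacts needed = 106 / 0.69 ≈ 153.62 → 154.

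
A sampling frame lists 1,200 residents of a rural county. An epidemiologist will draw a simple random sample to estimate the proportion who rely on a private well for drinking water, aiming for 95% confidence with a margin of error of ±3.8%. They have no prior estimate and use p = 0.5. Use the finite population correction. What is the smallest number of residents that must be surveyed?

For 95% confidence, z = 1.960.
Unadjusted: n₀ = 1.960² × 0.50 × 0.50 / 0.038² ≈ 665.10, so n₀ = 666.
Finite population correction with N = 1,200: n = n₀ / (1 + (n₀−1)/N) = 666 / (1 + 665/1200) = 666 / 1.5542 ≈ 428.53.
Rounding up, n = 429.

429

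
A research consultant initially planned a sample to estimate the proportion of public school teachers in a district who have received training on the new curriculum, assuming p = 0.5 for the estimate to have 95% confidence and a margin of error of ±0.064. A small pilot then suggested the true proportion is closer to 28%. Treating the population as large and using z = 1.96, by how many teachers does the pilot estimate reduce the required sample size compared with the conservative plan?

45

Conservative (p = 0.5): n = 1.96² × 0.25 / 0.064² ≈ 234.47 → 235.
Using p = 0.28: p(1−p) = 0.2016, so n = 1.96² × 0.2016 / 0.064² ≈ 189.08 → 190.
Reduction: 235 − 190 = 45.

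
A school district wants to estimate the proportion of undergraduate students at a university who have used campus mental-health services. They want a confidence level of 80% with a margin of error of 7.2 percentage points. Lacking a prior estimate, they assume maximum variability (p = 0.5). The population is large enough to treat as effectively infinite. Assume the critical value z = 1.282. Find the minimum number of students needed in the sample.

With p = 0.5, p(1−p) = 0.25.
n = z²·p(1−p)/E² = 1.282² × 0.2500 / 0.072² = 1.6435 × 0.2500 / 0.005184 ≈ 79.26.
Rounding up gives n = 80.

80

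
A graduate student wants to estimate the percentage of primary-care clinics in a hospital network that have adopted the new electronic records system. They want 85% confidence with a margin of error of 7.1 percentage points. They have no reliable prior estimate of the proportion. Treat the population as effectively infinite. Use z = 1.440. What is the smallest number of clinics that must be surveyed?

With no prior estimate, use p = 0.5, giving p(1−p) = 0.25.
n = z²·p(1−p)/E² = 1.440² × 0.2500 / 0.071² = 2.0736 × 0.2500 / 0.005041 ≈ 102.84.
Rounding up gives n = 103.

103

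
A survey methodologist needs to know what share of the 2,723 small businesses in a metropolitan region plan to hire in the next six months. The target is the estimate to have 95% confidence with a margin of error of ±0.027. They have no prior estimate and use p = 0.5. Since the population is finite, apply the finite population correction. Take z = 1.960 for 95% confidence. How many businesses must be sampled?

889

Unadjusted: n₀ = 1.960² × 0.50 × 0.50 / 0.027² ≈ 1317.42, so n₀ = 1318.
Finite population correction with N = 2,723: n = n₀ / (1 + (n₀−1)/N) = 1318 / (1 + 1317/2723) = 1318 / 1.4837 ≈ 888.35.
Rounding up, n = 889.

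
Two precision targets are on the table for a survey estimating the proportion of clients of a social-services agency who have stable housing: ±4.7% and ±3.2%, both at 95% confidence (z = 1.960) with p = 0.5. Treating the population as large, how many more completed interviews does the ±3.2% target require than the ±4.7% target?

503

At ±4.7%: n = 1.960² × 0.2500 / 0.047² ≈ 434.77 → 435.
At ±3.2%: n = 1.960² × 0.2500 / 0.032² ≈ 937.89 → 938.
Additional respondents: 938 − 435 = 503.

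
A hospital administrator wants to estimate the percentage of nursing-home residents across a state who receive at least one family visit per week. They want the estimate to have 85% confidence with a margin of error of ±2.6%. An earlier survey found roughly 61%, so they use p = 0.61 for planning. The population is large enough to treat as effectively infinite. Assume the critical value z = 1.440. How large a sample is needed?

With p = 0.61, p(1−p) = 0.2379.
n = z²·p(1−p)/E² = 1.440² × 0.2379 / 0.026² = 2.0736 × 0.2379 / 0.000676 ≈ 729.75.
Rounding up gives n = 730.

730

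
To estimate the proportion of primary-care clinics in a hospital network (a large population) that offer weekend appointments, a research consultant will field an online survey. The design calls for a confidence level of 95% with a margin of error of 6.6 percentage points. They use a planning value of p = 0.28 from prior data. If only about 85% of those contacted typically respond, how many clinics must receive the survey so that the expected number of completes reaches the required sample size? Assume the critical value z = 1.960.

210

Completed interviews needed: n₀ = 1.960² × 0.2016 / 0.066² ≈ 177.79 → 178.
At an 85% response rate, contacts needed = 178 / 0.85 ≈ 209.41 → 210.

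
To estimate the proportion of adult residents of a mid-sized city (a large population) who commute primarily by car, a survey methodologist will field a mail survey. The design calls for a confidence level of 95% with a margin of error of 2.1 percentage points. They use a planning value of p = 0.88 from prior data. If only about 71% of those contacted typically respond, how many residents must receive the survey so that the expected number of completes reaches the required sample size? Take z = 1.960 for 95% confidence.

1296

Completed interviews needed: n₀ = 1.960² × 0.1056 / 0.021² ≈ 919.89 → 920.
At a 71% response rate, contacts needed = 920 / 0.71 ≈ 1295.77 → 1296.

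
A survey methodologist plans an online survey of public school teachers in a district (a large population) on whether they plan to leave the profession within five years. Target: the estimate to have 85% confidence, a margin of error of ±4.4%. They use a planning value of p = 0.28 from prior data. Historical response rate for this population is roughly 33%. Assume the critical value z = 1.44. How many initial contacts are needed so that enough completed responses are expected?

Completed interviews needed: n₀ = 1.44² × 0.2016 / 0.044² ≈ 215.93 → 216.
At a 33% response rate, contacts needed = 216 / 0.33 ≈ 654.55 → 655.

655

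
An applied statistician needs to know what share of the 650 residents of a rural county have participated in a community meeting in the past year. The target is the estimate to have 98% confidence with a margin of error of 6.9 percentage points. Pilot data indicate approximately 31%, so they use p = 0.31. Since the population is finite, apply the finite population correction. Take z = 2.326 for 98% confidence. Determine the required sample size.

Unadjusted: n₀ = 2.326² × 0.31 × 0.69 / 0.069² ≈ 243.07, so n₀ = 244.
Finite population correction with N = 650: n = n₀ / (1 + (n₀−1)/N) = 244 / (1 + 243/650) = 244 / 1.3738 ≈ 177.60.
Rounding up, n = 178.

178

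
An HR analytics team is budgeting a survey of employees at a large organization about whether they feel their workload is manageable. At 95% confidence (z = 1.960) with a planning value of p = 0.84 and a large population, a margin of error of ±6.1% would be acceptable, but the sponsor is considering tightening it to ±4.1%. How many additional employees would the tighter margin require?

At ±6.1%: n = 1.960² × 0.1344 / 0.061² ≈ 138.76 → 139.
At ±4.1%: n = 1.960² × 0.1344 / 0.041² ≈ 307.15 → 308.
Additional respondents: 308 − 139 = 169.

169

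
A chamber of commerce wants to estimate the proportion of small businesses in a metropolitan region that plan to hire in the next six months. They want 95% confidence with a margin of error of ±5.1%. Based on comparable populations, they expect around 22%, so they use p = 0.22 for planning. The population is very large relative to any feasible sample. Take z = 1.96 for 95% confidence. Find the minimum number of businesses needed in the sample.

With p = 0.22, p(1−p) = 0.1716.
n = z²·p(1−p)/E² = 1.96² × 0.1716 / 0.051² = 3.8416 × 0.1716 / 0.002601 ≈ 253.45.
Rounding up gives n = 254.

254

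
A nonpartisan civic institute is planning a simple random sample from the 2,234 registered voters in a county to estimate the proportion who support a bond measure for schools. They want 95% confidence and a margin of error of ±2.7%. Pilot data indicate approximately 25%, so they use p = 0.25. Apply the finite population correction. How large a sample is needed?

For 95% confidence, z = 1.960.
Unadjusted: n₀ = 1.960² × 0.25 × 0.75 / 0.027² ≈ 988.07, so n₀ = 989.
Finite population correction with N = 2,234: n = n₀ / (1 + (n₀−1)/N) = 989 / (1 + 988/2234) = 989 / 1.4423 ≈ 685.73.
Rounding up, n = 686.

686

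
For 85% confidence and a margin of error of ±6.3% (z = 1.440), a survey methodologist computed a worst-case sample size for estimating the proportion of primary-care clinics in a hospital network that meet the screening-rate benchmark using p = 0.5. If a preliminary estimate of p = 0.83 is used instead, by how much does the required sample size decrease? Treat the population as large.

57

Conservative (p = 0.5): n = 1.440² × 0.25 / 0.063² ≈ 130.61 → 131.
Using p = 0.83: p(1−p) = 0.1411, so n = 1.440² × 0.1411 / 0.063² ≈ 73.72 → 74.
Reduction: 131 − 74 = 57.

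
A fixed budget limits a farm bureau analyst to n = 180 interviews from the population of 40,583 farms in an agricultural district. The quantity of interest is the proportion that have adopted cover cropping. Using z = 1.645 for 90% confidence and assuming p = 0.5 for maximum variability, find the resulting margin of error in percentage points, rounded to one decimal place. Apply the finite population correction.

6.1

Finite-population factor: (N−n)/(N−1) = (40583−180)/(40583−1) = 0.9956.
SE(p̂) = √[p(1−p)/n · (N−n)/(N−1)] = √[0.2500/180 × 0.9956] = 0.03719.
E = z × SE = 1.645 × 0.03719 = 0.06117 ≈ 6.1 percentage points.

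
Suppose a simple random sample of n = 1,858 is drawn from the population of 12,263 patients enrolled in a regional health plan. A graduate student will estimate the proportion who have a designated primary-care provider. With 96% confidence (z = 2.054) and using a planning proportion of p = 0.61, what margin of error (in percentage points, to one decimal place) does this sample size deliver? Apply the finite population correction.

Finite-population factor: (N−n)/(N−1) = (12263−1858)/(12263−1) = 0.8486.
SE(p̂) = √[p(1−p)/n · (N−n)/(N−1)] = √[0.2379/1858 × 0.8486] = 0.01042.
E = z × SE = 2.054 × 0.01042 = 0.02141 ≈ 2.1 percentage points.

2.1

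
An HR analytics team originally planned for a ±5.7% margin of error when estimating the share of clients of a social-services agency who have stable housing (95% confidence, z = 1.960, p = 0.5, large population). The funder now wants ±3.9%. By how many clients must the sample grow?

At ±5.7%: n = 1.960² × 0.2500 / 0.057² ≈ 295.60 → 296.
At ±3.9%: n = 1.960² × 0.2500 / 0.039² ≈ 631.43 → 632.
Additional respondents: 632 − 296 = 336.

336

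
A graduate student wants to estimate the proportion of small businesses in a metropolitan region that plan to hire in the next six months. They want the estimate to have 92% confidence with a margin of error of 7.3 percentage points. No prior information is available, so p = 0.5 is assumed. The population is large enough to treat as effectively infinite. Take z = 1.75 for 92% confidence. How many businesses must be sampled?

144

With p = 0.5, p(1−p) = 0.25.
n = z²·p(1−p)/E² = 1.75² × 0.2500 / 0.073² = 3.0625 × 0.2500 / 0.005329 ≈ 143.67.
Rounding up gives n = 144.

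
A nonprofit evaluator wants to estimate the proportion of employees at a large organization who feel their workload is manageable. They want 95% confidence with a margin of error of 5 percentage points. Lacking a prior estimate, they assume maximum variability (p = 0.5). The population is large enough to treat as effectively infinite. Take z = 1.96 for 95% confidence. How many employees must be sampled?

With p = 0.5, p(1−p) = 0.25.
n = z²·p(1−p)/E² = 1.96² × 0.2500 / 0.050² = 3.8416 × 0.2500 / 0.002500 ≈ 384.16.
Rounding up gives n = 385.

385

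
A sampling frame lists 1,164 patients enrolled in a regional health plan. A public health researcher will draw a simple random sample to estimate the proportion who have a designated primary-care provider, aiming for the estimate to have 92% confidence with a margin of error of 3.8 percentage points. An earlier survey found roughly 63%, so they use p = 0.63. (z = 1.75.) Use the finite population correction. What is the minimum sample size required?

348

Unadjusted: n₀ = 1.75² × 0.63 × 0.37 / 0.038² ≈ 494.37, so n₀ = 495.
Finite population correction with N = 1,164: n = n₀ / (1 + (n₀−1)/N) = 495 / (1 + 494/1164) = 495 / 1.4244 ≈ 347.52.
Rounding up, n = 348.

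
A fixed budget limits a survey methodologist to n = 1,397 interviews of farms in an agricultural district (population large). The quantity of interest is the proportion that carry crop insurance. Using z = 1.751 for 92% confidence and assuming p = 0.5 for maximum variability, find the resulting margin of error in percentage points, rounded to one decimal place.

2.3

SE(p̂) = √[p(1−p)/n] = √[0.2500/1397] = 0.01338.
E = z × SE = 1.751 × 0.01338 = 0.02342, or 2.3 percentage points.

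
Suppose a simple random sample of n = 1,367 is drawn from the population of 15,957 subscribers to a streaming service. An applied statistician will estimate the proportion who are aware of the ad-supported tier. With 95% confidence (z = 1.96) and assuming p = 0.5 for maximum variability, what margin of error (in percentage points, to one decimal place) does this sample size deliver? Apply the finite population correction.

Finite-population factor: (N−n)/(N−1) = (15957−1367)/(15957−1) = 0.9144.
SE(p̂) = √[p(1−p)/n · (N−n)/(N−1)] = √[0.2500/1367 × 0.9144] = 0.01293.
E = z × SE = 1.96 × 0.01293 = 0.02535 ≈ 2.5 percentage points.

2.5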